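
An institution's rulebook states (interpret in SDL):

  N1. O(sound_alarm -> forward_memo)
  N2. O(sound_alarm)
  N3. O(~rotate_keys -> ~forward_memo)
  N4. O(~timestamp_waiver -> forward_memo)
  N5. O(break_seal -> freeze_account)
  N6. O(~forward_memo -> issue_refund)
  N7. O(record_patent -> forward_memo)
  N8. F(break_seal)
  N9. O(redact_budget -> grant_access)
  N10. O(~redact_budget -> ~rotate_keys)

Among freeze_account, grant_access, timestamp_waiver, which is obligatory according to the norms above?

Premise 2 gives O(sound_alarm).
With premise 1, O(sound_alarm -> forward_memo), the K-axiom yields O(forward_memo).
Premise 3, O(~rotate_keys -> ~forward_memo), contraposes to O(forward_memo -> rotate_keys); with O(forward_memo) we get O(rotate_keys).
Premise 10, O(~redact_budget -> ~rotate_keys), contraposes to O(rotate_keys -> redact_budget); with O(rotate_keys) we get O(redact_budget).
With premise 9, O(redact_budget -> grant_access), the K-axiom yields O(grant_access).
So O(grant_access) holds — grant_access is obligatory. None of the other listed options is made obligatory by any chain of premises.

grant_access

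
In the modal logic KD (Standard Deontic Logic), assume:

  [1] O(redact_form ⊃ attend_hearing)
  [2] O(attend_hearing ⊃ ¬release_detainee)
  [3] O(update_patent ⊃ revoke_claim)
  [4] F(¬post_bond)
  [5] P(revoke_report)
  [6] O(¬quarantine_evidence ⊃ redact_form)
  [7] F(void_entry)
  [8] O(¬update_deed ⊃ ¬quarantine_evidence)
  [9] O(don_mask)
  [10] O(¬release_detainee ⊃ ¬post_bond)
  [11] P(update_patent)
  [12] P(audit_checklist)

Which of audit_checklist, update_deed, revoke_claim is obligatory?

F(¬post_bond) at premise 4 means O(post_bond).
The contrapositive of premise 10 (O(¬release_detainee ⊃ ¬post_bond)) is O(post_bond ⊃ release_detainee), and O(post_bond) is already established, so O(release_detainee).
Premise 2 is O(attend_hearing ⊃ ¬release_detainee); contrapositively O(release_detainee ⊃ ¬attend_hearing). Since O(release_detainee) holds, K gives O(¬attend_hearing).
Premise 1, O(redact_form ⊃ attend_hearing), contraposes to O(¬attend_hearing ⊃ ¬redact_form); with O(¬attend_hearing) we get O(¬redact_form).
Premise 6, O(¬quarantine_evidence ⊃ redact_form), contraposes to O(¬redact_form ⊃ quarantine_evidence); with O(¬redact_form) we get O(quarantine_evidence).
The contrapositive of premise 8 (O(¬update_deed ⊃ ¬quarantine_evidence)) is O(quarantine_evidence ⊃ update_deed), and O(quarantine_evidence) is already established, so O(update_deed).
So O(update_deed) holds — update_deed is obligatory. None of the other listed options is made obligatory by any chain of premises.

update_deed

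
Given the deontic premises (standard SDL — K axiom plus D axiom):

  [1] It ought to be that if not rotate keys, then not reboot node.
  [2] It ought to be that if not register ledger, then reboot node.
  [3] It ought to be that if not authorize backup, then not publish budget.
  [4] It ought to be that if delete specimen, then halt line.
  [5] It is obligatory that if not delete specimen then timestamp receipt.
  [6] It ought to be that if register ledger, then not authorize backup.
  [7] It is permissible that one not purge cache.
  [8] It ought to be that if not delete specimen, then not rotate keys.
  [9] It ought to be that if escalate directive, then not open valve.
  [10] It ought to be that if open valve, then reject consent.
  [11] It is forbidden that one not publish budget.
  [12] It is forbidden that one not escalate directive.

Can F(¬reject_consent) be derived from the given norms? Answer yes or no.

Premise 10 is O(open_valve → reject_consent), but O(open_valve) is not derivable from the premises, so it does not yield O(reject_consent).
No other premise forces O(reject_consent). An ideal world satisfying every premise can still have ¬reject_consent true, so F(¬reject_consent) is not derivable.

No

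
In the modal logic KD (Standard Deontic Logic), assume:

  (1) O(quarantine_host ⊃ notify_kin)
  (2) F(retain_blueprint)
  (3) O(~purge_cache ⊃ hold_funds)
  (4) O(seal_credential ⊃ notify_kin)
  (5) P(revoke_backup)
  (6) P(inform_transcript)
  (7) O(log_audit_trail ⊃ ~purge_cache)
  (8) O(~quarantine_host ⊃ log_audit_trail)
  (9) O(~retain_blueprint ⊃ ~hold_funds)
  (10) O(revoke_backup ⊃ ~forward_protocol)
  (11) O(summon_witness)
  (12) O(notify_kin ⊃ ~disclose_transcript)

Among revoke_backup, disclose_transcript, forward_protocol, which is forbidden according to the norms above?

disclose_transcript

F(retain_blueprint) at premise 2 means O(~retain_blueprint).
Premise 9 is O(~retain_blueprint ⊃ ~hold_funds); since O(~retain_blueprint), deontic closure gives O(~hold_funds).
Premise 3 is O(~purge_cache ⊃ hold_funds); contrapositively O(~hold_funds ⊃ purge_cache). Since O(~hold_funds) holds, K gives O(purge_cache).
Premise 7, O(log_audit_trail ⊃ ~purge_cache), contraposes to O(purge_cache ⊃ ~log_audit_trail); with O(purge_cache) we get O(~log_audit_trail).
The contrapositive of premise 8 (O(~quarantine_host ⊃ log_audit_trail)) is O(~log_audit_trail ⊃ quarantine_host), and O(~log_audit_trail) is already established, so O(quarantine_host).
From O(quarantine_host) and premise 1, O(quarantine_host ⊃ notify_kin), we obtain O(notify_kin).
From O(notify_kin) and premise 12, O(notify_kin ⊃ ~disclose_transcript), we obtain O(~disclose_transcript).
So O(~disclose_transcript) holds, i.e. disclose_transcript is forbidden. None of the other listed options is forbidden under the premises.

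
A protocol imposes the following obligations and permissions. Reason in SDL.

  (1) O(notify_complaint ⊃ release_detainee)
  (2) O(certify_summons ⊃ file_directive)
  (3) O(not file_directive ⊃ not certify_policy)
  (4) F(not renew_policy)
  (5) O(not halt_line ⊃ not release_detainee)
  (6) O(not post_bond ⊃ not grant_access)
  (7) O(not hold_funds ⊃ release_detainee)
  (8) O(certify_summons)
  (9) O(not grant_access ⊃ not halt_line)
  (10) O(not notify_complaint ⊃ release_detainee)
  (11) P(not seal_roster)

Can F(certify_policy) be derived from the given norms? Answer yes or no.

Premise 3 is O(not file_directive ⊃ not certify_policy), but O(not file_directive) is not derivable from the premises, so it does not yield O(not certify_policy).
No other premise forces O(not certify_policy). An ideal world satisfying every premise can still have certify_policy true, so F(certify_policy) is not derivable.

No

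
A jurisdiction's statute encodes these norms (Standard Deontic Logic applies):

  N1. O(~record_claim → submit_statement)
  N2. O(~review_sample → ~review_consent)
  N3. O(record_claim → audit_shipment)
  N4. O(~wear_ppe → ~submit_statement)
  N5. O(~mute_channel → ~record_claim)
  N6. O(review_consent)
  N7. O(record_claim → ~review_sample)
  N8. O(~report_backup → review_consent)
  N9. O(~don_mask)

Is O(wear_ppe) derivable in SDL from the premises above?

Yes

From premise 6 we have O(review_consent).
Premise 2, O(~review_sample → ~review_consent), contraposes to O(review_consent → review_sample); with O(review_consent) we get O(review_sample).
Premise 7, O(record_claim → ~review_sample), contraposes to O(review_sample → ~record_claim); with O(review_sample) we get O(~record_claim).
Premise 1 is O(~record_claim → submit_statement); since O(~record_claim), deontic closure gives O(submit_statement).
Premise 4 is O(~wear_ppe → ~submit_statement); contrapositively O(submit_statement → wear_ppe). Since O(submit_statement) holds, K gives O(wear_ppe).
Premises 3, 5, 8, 9 do not contribute to this derivation.
So O(wear_ppe) follows.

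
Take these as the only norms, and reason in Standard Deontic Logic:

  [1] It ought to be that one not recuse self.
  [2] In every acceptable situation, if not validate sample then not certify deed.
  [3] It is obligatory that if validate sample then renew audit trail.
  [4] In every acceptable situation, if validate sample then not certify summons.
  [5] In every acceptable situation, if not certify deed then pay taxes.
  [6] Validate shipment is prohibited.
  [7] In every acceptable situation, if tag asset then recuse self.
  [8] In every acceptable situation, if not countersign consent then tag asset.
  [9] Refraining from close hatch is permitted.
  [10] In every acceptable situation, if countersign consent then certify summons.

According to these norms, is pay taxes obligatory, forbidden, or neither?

From premise 1 we have O(¬recuse_self).
Premise 7, O(tag_asset → recuse_self), contraposes to O(¬recuse_self → ¬tag_asset); with O(¬recuse_self) we get O(¬tag_asset).
Premise 8, O(¬countersign_consent → tag_asset), contraposes to O(¬tag_asset → countersign_consent); with O(¬tag_asset) we get O(countersign_consent).
From O(countersign_consent) and premise 10, O(countersign_consent → certify_summons), we obtain O(certify_summons).
Premise 4 is O(validate_sample → ¬certify_summons); contrapositively O(certify_summons → ¬validate_sample). Since O(certify_summons) holds, K gives O(¬validate_sample).
Applying K to premise 2 (O(¬validate_sample → ¬certify_deed)) and O(¬validate_sample) yields O(¬certify_deed).
Applying K to premise 5 (O(¬certify_deed → pay_taxes)) and O(¬certify_deed) yields O(pay_taxes).
Premises 3, 6, 9 do not contribute to this derivation.
Hence pay_taxes is obligatory.

Obligatory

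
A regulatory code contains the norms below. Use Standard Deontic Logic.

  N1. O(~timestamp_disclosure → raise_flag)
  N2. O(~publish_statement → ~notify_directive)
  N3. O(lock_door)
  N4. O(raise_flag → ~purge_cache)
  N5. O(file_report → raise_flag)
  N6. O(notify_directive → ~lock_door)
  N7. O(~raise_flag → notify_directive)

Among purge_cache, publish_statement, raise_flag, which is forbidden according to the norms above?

Premise 3 gives O(lock_door).
Premise 6 is O(notify_directive → ~lock_door); contrapositively O(lock_door → ~notify_directive). Since O(lock_door) holds, K gives O(~notify_directive).
The contrapositive of premise 7 (O(~raise_flag → notify_directive)) is O(~notify_directive → raise_flag), and O(~notify_directive) is already established, so O(raise_flag).
With premise 4, O(raise_flag → ~purge_cache), the K-axiom yields O(~purge_cache).
So O(~purge_cache) holds, i.e. purge_cache is forbidden. None of the other listed options is forbidden under the premises.

purge_cache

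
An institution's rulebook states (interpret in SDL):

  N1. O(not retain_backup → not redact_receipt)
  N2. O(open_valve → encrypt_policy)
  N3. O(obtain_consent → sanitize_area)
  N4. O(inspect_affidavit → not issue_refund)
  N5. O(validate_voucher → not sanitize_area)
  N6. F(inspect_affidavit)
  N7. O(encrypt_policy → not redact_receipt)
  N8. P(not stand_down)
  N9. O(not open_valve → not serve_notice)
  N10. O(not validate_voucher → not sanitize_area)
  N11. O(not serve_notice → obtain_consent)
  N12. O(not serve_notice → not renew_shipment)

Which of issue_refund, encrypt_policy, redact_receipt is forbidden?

redact_receipt

Premises 5 and 10 cover both cases: O(validate_voucher → not sanitize_area) and O(not validate_voucher → not sanitize_area). Since validate_voucher ∨ not validate_voucher is a tautology, O(not sanitize_area) follows.
The contrapositive of premise 3 (O(obtain_consent → sanitize_area)) is O(not sanitize_area → not obtain_consent), and O(not sanitize_area) is already established, so O(not obtain_consent).
Premise 11, O(not serve_notice → obtain_consent), contraposes to O(not obtain_consent → serve_notice); with O(not obtain_consent) we get O(serve_notice).
The contrapositive of premise 9 (O(not open_valve → not serve_notice)) is O(serve_notice → open_valve), and O(serve_notice) is already established, so O(open_valve).
Applying K to premise 2 (O(open_valve → encrypt_policy)) and O(open_valve) yields O(encrypt_policy).
From O(encrypt_policy) and premise 7, O(encrypt_policy → not redact_receipt), we obtain O(not redact_receipt).
So O(not redact_receipt) holds, i.e. redact_receipt is forbidden. None of the other listed options is forbidden under the premises.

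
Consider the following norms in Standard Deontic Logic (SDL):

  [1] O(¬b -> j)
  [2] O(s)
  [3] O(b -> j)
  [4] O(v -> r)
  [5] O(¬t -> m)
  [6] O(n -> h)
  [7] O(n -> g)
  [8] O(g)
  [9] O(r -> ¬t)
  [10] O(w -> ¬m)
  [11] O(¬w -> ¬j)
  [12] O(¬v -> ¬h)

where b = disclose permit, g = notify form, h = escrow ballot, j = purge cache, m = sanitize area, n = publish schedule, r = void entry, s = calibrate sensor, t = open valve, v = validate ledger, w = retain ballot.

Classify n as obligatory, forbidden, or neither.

Forbidden

Premises 3 and 1 are O(b -> j) and O(¬b -> j); every ideal world satisfies b or ¬b, so in either case j holds — hence O(j).
Premise 11 is O(¬w -> ¬j); contrapositively O(j -> w). Since O(j) holds, K gives O(w).
With premise 10, O(w -> ¬m), the K-axiom yields O(¬m).
Premise 5 is O(¬t -> m); contrapositively O(¬m -> t). Since O(¬m) holds, K gives O(t).
Premise 9, O(r -> ¬t), contraposes to O(t -> ¬r); with O(t) we get O(¬r).
The contrapositive of premise 4 (O(v -> r)) is O(¬r -> ¬v), and O(¬r) is already established, so O(¬v).
From O(¬v) and premise 12, O(¬v -> ¬h), we obtain O(¬h).
Premise 6, O(n -> h), contraposes to O(¬h -> ¬n); with O(¬h) we get O(¬n).
Premises 2, 7, 8 do not contribute to this derivation.
Thus O(¬n), which is F(n): n is forbidden.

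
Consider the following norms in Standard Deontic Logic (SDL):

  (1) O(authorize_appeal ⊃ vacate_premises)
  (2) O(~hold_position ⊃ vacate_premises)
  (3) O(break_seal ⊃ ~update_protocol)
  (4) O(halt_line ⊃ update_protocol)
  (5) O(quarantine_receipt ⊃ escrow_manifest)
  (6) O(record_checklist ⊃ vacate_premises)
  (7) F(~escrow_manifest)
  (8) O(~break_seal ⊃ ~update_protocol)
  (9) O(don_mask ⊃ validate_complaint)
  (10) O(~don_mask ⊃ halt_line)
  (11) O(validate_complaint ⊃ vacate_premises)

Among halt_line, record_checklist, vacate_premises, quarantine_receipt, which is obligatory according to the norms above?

vacate_premises

Premises 8 and 3 cover both cases: O(~break_seal ⊃ ~update_protocol) and O(break_seal ⊃ ~update_protocol). Since ~break_seal ∨ break_seal is a tautology, O(~update_protocol) follows.
Premise 4, O(halt_line ⊃ update_protocol), contraposes to O(~update_protocol ⊃ ~halt_line); with O(~update_protocol) we get O(~halt_line).
The contrapositive of premise 10 (O(~don_mask ⊃ halt_line)) is O(~halt_line ⊃ don_mask), and O(~halt_line) is already established, so O(don_mask).
With premise 9, O(don_mask ⊃ validate_complaint), the K-axiom yields O(validate_complaint).
With premise 11, O(validate_complaint ⊃ vacate_premises), the K-axiom yields O(vacate_premises).
So O(vacate_premises) holds — vacate_premises is obligatory. None of the other listed options is made obligatory by any chain of premises.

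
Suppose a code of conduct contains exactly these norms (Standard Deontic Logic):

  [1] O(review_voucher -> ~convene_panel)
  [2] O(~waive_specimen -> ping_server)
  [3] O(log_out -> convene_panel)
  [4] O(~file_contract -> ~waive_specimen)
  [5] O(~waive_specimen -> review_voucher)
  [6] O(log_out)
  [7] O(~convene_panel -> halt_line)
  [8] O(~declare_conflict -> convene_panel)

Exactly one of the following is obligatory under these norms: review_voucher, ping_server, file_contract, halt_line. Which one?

file_contract

Premise 6 gives O(log_out).
From O(log_out) and premise 3, O(log_out -> convene_panel), we obtain O(convene_panel).
Premise 1 is O(review_voucher -> ~convene_panel); contrapositively O(convene_panel -> ~review_voucher). Since O(convene_panel) holds, K gives O(~review_voucher).
Premise 5 is O(~waive_specimen -> review_voucher); contrapositively O(~review_voucher -> waive_specimen). Since O(~review_voucher) holds, K gives O(waive_specimen).
The contrapositive of premise 4 (O(~file_contract -> ~waive_specimen)) is O(waive_specimen -> file_contract), and O(waive_specimen) is already established, so O(file_contract).
So O(file_contract) holds — file_contract is obligatory. None of the other listed options is made obligatory by any chain of premises.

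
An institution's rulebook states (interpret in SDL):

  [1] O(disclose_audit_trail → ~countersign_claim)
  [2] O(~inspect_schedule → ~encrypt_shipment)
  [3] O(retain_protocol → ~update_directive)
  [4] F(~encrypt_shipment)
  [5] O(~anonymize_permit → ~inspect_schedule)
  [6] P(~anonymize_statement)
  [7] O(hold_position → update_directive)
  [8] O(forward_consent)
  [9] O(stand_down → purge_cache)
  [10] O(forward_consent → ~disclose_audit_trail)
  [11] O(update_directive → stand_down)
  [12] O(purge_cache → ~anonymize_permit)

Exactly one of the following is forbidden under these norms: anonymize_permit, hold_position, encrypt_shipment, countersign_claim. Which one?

F(~encrypt_shipment) at premise 4 means O(encrypt_shipment).
The contrapositive of premise 2 (O(~inspect_schedule → ~encrypt_shipment)) is O(encrypt_shipment → inspect_schedule), and O(encrypt_shipment) is already established, so O(inspect_schedule).
Premise 5, O(~anonymize_permit → ~inspect_schedule), contraposes to O(inspect_schedule → anonymize_permit); with O(inspect_schedule) we get O(anonymize_permit).
The contrapositive of premise 12 (O(purge_cache → ~anonymize_permit)) is O(anonymize_permit → ~purge_cache), and O(anonymize_permit) is already established, so O(~purge_cache).
Premise 9, O(stand_down → purge_cache), contraposes to O(~purge_cache → ~stand_down); with O(~purge_cache) we get O(~stand_down).
The contrapositive of premise 11 (O(update_directive → stand_down)) is O(~stand_down → ~update_directive), and O(~stand_down) is already established, so O(~update_directive).
Premise 7, O(hold_position → update_directive), contraposes to O(~update_directive → ~hold_position); with O(~update_directive) we get O(~hold_position).
So O(~hold_position) holds, i.e. hold_position is forbidden. None of the other listed options is forbidden under the premises.

hold_position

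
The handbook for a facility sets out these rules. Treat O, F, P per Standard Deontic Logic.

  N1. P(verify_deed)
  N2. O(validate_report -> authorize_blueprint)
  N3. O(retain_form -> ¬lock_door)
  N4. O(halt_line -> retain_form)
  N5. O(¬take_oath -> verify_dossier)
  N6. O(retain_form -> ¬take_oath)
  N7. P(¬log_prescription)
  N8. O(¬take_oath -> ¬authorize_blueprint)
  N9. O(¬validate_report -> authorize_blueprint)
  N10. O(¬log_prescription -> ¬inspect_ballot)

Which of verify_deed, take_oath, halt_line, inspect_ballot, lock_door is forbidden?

halt_line

By case analysis on validate_report: premise 2 gives O(validate_report -> authorize_blueprint) and premise 9 gives O(¬validate_report -> authorize_blueprint), so O(authorize_blueprint) either way.
The contrapositive of premise 8 (O(¬take_oath -> ¬authorize_blueprint)) is O(authorize_blueprint -> take_oath), and O(authorize_blueprint) is already established, so O(take_oath).
Premise 6 is O(retain_form -> ¬take_oath); contrapositively O(take_oath -> ¬retain_form). Since O(take_oath) holds, K gives O(¬retain_form).
Premise 4 is O(halt_line -> retain_form); contrapositively O(¬retain_form -> ¬halt_line). Since O(¬retain_form) holds, K gives O(¬halt_line).
So O(¬halt_line) holds, i.e. halt_line is forbidden. None of the other listed options is forbidden under the premises.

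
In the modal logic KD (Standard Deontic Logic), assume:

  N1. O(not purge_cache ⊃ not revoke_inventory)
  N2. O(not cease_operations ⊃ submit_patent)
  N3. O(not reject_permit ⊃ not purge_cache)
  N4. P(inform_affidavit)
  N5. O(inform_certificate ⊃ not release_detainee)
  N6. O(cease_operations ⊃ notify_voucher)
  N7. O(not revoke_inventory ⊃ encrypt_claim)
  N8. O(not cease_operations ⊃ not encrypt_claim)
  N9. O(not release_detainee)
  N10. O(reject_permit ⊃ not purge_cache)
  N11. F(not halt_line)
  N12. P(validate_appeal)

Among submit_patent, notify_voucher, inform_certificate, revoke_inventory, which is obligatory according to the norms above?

By case analysis on not reject_permit: premise 3 gives O(not reject_permit ⊃ not purge_cache) and premise 10 gives O(reject_permit ⊃ not purge_cache), so O(not purge_cache) either way.
Applying K to premise 1 (O(not purge_cache ⊃ not revoke_inventory)) and O(not purge_cache) yields O(not revoke_inventory).
Applying K to premise 7 (O(not revoke_inventory ⊃ encrypt_claim)) and O(not revoke_inventory) yields O(encrypt_claim).
Premise 8, O(not cease_operations ⊃ not encrypt_claim), contraposes to O(encrypt_claim ⊃ cease_operations); with O(encrypt_claim) we get O(cease_operations).
With premise 6, O(cease_operations ⊃ notify_voucher), the K-axiom yields O(notify_voucher).
So O(notify_voucher) holds — notify_voucher is obligatory. None of the other listed options is made obligatory by any chain of premises.

notify_voucher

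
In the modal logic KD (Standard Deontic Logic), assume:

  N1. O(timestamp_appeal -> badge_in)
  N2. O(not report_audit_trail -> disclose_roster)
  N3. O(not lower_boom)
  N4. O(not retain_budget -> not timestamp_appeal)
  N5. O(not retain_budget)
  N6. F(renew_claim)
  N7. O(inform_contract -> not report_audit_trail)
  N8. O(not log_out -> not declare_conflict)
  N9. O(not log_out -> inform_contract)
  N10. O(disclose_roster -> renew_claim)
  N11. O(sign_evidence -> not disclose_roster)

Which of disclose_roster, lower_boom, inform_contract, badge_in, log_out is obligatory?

Premise 6, F(renew_claim), is equivalent to O(not renew_claim).
The contrapositive of premise 10 (O(disclose_roster -> renew_claim)) is O(not renew_claim -> not disclose_roster), and O(not renew_claim) is already established, so O(not disclose_roster).
Premise 2 is O(not report_audit_trail -> disclose_roster); contrapositively O(not disclose_roster -> report_audit_trail). Since O(not disclose_roster) holds, K gives O(report_audit_trail).
The contrapositive of premise 7 (O(inform_contract -> not report_audit_trail)) is O(report_audit_trail -> not inform_contract), and O(report_audit_trail) is already established, so O(not inform_contract).
The contrapositive of premise 9 (O(not log_out -> inform_contract)) is O(not inform_contract -> log_out), and O(not inform_contract) is already established, so O(log_out).
So O(log_out) holds — log_out is obligatory. None of the other listed options is made obligatory by any chain of premises.

log_out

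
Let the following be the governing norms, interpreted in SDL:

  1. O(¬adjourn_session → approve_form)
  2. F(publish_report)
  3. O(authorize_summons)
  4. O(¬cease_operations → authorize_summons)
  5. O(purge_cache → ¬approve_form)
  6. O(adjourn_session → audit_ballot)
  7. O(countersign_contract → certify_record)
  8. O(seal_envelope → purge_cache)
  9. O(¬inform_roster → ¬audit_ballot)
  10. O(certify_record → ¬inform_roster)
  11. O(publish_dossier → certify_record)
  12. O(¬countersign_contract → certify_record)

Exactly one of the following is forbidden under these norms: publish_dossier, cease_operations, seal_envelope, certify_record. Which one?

By case analysis on ¬countersign_contract: premise 12 gives O(¬countersign_contract → certify_record) and premise 7 gives O(countersign_contract → certify_record), so O(certify_record) either way.
Premise 10 is O(certify_record → ¬inform_roster); since O(certify_record), deontic closure gives O(¬inform_roster).
Applying K to premise 9 (O(¬inform_roster → ¬audit_ballot)) and O(¬inform_roster) yields O(¬audit_ballot).
Premise 6 is O(adjourn_session → audit_ballot); contrapositively O(¬audit_ballot → ¬adjourn_session). Since O(¬audit_ballot) holds, K gives O(¬adjourn_session).
Premise 1 is O(¬adjourn_session → approve_form); since O(¬adjourn_session), deontic closure gives O(approve_form).
Premise 5, O(purge_cache → ¬approve_form), contraposes to O(approve_form → ¬purge_cache); with O(approve_form) we get O(¬purge_cache).
Premise 8 is O(seal_envelope → purge_cache); contrapositively O(¬purge_cache → ¬seal_envelope). Since O(¬purge_cache) holds, K gives O(¬seal_envelope).
So O(¬seal_envelope) holds, i.e. seal_envelope is forbidden. None of the other listed options is forbidden under the premises.

seal_envelope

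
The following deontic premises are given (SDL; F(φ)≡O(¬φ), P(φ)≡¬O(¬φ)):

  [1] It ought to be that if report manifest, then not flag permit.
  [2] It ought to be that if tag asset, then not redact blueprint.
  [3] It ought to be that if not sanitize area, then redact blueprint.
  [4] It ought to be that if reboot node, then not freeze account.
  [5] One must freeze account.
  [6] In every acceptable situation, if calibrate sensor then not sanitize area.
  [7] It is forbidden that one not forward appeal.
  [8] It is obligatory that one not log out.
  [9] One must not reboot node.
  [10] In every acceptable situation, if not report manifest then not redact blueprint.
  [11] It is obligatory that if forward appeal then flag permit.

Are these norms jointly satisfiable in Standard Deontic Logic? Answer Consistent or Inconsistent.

Consistent

Premise 4 is O(reboot_node → ¬freeze_account), but O(reboot_node) is not derivable from the premises, so it does not yield O(¬freeze_account).
So O(¬freeze_account) is not derivable, and the apparent clash with O(freeze_account) does not arise.
A world satisfying every obligation exists (e.g. calibrate_sensor=false, flag_permit=true, forward_appeal=true, freeze_account=true, log_out=false, reboot_node=false, redact_blueprint=false, report_manifest=false, sanitize_area=true, tag_asset=false); no atom is both obligatory and forbidden, so the set is consistent.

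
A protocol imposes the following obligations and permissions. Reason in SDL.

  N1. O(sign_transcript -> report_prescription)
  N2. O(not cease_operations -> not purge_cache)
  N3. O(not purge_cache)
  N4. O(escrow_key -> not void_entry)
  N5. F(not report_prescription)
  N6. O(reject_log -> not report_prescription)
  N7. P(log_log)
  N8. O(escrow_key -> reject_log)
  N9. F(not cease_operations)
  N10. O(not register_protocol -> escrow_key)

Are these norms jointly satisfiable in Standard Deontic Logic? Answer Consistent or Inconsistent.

Consistent

Premise 2 is O(not cease_operations -> not purge_cache); even if O(not purge_cache) held, inferring O(not cease_operations) would be affirming the consequent — invalid.
So O(not cease_operations) is not derivable, and the apparent clash with O(cease_operations) does not arise.
A world satisfying every obligation exists (e.g. cease_operations=true, escrow_key=false, log_log=false, purge_cache=false, register_protocol=true, reject_log=false, report_prescription=true, sign_transcript=false, void_entry=false); no atom is both obligatory and forbidden, so the set is consistent.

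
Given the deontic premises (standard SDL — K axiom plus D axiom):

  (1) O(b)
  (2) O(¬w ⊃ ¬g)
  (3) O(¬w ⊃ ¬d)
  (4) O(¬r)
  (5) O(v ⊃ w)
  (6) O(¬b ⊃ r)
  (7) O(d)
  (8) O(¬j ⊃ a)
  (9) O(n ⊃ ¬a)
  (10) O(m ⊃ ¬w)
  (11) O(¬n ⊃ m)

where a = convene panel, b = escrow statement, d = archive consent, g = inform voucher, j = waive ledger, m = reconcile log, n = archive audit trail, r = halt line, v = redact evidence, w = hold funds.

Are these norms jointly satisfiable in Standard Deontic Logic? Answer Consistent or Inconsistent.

Consistent

Premise 6 is O(¬b ⊃ r), but O(¬b) is not derivable from the premises, so it does not yield O(r).
So O(r) is not derivable, and the apparent clash with O(¬r) does not arise.
A world satisfying every obligation exists (e.g. a=false, b=true, d=true, g=false, j=true, m=false, n=true, r=false, v=false, w=true); no atom is both obligatory and forbidden, so the set is consistent.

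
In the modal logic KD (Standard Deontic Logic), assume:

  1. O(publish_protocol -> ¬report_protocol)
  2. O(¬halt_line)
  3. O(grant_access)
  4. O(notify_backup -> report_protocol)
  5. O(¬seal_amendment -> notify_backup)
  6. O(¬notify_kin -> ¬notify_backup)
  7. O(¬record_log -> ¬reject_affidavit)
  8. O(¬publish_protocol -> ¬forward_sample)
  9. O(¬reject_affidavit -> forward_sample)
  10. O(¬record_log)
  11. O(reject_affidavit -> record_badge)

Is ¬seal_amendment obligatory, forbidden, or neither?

Forbidden

From premise 10 we have O(¬record_log).
Applying K to premise 7 (O(¬record_log -> ¬reject_affidavit)) and O(¬record_log) yields O(¬reject_affidavit).
With premise 9, O(¬reject_affidavit -> forward_sample), the K-axiom yields O(forward_sample).
Premise 8, O(¬publish_protocol -> ¬forward_sample), contraposes to O(forward_sample -> publish_protocol); with O(forward_sample) we get O(publish_protocol).
From O(publish_protocol) and premise 1, O(publish_protocol -> ¬report_protocol), we obtain O(¬report_protocol).
The contrapositive of premise 4 (O(notify_backup -> report_protocol)) is O(¬report_protocol -> ¬notify_backup), and O(¬report_protocol) is already established, so O(¬notify_backup).
The contrapositive of premise 5 (O(¬seal_amendment -> notify_backup)) is O(¬notify_backup -> seal_amendment), and O(¬notify_backup) is already established, so O(seal_amendment).
Premises 2, 3, 6, 11 do not contribute to this derivation.
Thus O(seal_amendment), which is F(¬seal_amendment): ¬seal_amendment is forbidden.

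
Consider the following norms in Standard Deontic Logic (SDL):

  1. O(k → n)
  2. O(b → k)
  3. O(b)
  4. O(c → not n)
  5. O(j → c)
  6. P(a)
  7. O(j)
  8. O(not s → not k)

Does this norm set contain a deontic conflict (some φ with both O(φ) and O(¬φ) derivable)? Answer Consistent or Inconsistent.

Premise 7 gives O(j).
From O(j) and premise 5, O(j → c), we obtain O(c).
Premise 4 is O(c → not n); since O(c), deontic closure gives O(not n).
Premise 1, O(k → n), contraposes to O(not n → not k); with O(not n) we get O(not k).
The contrapositive of premise 2 (O(b → k)) is O(not k → not b), and O(not k) is already established, so O(not b).
Yet premise 3 states O(b).
We now have both O(not b) and O(b) — b is simultaneously obligatory and forbidden, violating the D-axiom.

Inconsistent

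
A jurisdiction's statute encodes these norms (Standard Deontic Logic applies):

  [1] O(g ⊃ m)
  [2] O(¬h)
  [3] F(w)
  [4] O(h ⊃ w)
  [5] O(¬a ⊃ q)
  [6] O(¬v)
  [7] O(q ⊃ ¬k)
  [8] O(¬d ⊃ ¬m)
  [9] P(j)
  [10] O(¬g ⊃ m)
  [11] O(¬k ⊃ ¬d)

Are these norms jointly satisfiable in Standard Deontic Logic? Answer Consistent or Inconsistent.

Consistent

Premise 4 is O(h ⊃ w), but O(h) is not derivable from the premises, so it does not yield O(w).
So O(w) is not derivable, and the apparent clash with O(¬w) does not arise.
A world satisfying every obligation exists (e.g. a=true, d=true, g=false, h=false, j=false, k=true, m=true, q=false, v=false, w=false); no atom is both obligatory and forbidden, so the set is consistent.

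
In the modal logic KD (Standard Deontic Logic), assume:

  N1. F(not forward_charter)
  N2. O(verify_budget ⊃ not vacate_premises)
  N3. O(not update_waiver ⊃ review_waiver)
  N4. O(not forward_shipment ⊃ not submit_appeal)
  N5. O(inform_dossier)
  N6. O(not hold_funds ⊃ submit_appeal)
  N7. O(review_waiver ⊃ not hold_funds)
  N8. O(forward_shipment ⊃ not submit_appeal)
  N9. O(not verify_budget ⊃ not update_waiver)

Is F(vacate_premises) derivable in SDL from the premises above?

Yes

Premises 4 and 8 are O(not forward_shipment ⊃ not submit_appeal) and O(forward_shipment ⊃ not submit_appeal); every ideal world satisfies not forward_shipment or forward_shipment, so in either case not submit_appeal holds — hence O(not submit_appeal).
Premise 6 is O(not hold_funds ⊃ submit_appeal); contrapositively O(not submit_appeal ⊃ hold_funds). Since O(not submit_appeal) holds, K gives O(hold_funds).
Premise 7 is O(review_waiver ⊃ not hold_funds); contrapositively O(hold_funds ⊃ not review_waiver). Since O(hold_funds) holds, K gives O(not review_waiver).
Premise 3 is O(not update_waiver ⊃ review_waiver); contrapositively O(not review_waiver ⊃ update_waiver). Since O(not review_waiver) holds, K gives O(update_waiver).
Premise 9, O(not verify_budget ⊃ not update_waiver), contraposes to O(update_waiver ⊃ verify_budget); with O(update_waiver) we get O(verify_budget).
With premise 2, O(verify_budget ⊃ not vacate_premises), the K-axiom yields O(not vacate_premises).
Premises 1, 5 do not contribute to this derivation.
So O(not vacate_premises) holds, i.e. F(vacate_premises). The claim follows.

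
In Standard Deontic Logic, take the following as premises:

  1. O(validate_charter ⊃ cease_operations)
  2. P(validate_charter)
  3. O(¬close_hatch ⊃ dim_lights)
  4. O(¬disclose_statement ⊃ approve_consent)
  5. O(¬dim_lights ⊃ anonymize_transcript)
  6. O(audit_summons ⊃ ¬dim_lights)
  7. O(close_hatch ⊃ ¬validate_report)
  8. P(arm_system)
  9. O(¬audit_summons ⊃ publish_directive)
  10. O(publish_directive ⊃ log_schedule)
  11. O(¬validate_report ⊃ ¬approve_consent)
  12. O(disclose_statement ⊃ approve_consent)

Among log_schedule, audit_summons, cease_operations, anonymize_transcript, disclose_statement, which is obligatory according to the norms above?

By case analysis on disclose_statement: premise 12 gives O(disclose_statement ⊃ approve_consent) and premise 4 gives O(¬disclose_statement ⊃ approve_consent), so O(approve_consent) either way.
Premise 11, O(¬validate_report ⊃ ¬approve_consent), contraposes to O(approve_consent ⊃ validate_report); with O(approve_consent) we get O(validate_report).
The contrapositive of premise 7 (O(close_hatch ⊃ ¬validate_report)) is O(validate_report ⊃ ¬close_hatch), and O(validate_report) is already established, so O(¬close_hatch).
With premise 3, O(¬close_hatch ⊃ dim_lights), the K-axiom yields O(dim_lights).
Premise 6 is O(audit_summons ⊃ ¬dim_lights); contrapositively O(dim_lights ⊃ ¬audit_summons). Since O(dim_lights) holds, K gives O(¬audit_summons).
Applying K to premise 9 (O(¬audit_summons ⊃ publish_directive)) and O(¬audit_summons) yields O(publish_directive).
With premise 10, O(publish_directive ⊃ log_schedule), the K-axiom yields O(log_schedule).
So O(log_schedule) holds — log_schedule is obligatory. None of the other listed options is made obligatory by any chain of premises.

log_schedule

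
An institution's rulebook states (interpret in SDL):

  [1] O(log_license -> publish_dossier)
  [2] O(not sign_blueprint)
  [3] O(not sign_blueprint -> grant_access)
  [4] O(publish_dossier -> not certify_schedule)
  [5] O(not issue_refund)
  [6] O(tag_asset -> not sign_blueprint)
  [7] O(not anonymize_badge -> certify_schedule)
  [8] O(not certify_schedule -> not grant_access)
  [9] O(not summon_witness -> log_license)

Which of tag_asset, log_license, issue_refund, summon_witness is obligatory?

From premise 2 we have O(not sign_blueprint).
Premise 3 is O(not sign_blueprint -> grant_access); since O(not sign_blueprint), deontic closure gives O(grant_access).
The contrapositive of premise 8 (O(not certify_schedule -> not grant_access)) is O(grant_access -> certify_schedule), and O(grant_access) is already established, so O(certify_schedule).
Premise 4, O(publish_dossier -> not certify_schedule), contraposes to O(certify_schedule -> not publish_dossier); with O(certify_schedule) we get O(not publish_dossier).
Premise 1, O(log_license -> publish_dossier), contraposes to O(not publish_dossier -> not log_license); with O(not publish_dossier) we get O(not log_license).
Premise 9, O(not summon_witness -> log_license), contraposes to O(not log_license -> summon_witness); with O(not log_license) we get O(summon_witness).
So O(summon_witness) holds — summon_witness is obligatory. None of the other listed options is made obligatory by any chain of premises.

summon_witness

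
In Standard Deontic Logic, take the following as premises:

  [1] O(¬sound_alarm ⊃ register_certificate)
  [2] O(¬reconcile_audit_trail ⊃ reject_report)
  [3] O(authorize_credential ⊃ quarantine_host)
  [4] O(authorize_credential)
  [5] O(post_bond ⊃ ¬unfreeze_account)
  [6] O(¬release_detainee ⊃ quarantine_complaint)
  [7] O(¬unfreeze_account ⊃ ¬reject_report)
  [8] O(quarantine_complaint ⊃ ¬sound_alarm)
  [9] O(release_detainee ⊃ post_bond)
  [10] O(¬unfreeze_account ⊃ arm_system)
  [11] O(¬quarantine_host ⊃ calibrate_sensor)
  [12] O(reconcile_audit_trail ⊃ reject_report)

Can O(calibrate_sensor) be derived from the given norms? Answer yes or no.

No

Premise 11 is O(¬quarantine_host ⊃ calibrate_sensor), but O(¬quarantine_host) is not derivable from the premises, so it does not yield O(calibrate_sensor).
No other premise forces O(calibrate_sensor). An ideal world satisfying every premise can still have calibrate_sensor false, so O(calibrate_sensor) is not derivable.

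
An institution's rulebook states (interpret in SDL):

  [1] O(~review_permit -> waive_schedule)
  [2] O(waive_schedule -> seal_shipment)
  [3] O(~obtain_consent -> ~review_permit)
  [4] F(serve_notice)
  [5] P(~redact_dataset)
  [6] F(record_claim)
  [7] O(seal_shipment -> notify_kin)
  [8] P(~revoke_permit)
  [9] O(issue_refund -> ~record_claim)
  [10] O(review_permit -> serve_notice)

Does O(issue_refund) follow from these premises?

No

Premise 9 is O(issue_refund -> ~record_claim); even if O(~record_claim) held, inferring O(issue_refund) would be affirming the consequent — invalid.
No other premise forces O(issue_refund). An ideal world satisfying every premise can still have issue_refund false, so O(issue_refund) is not derivable.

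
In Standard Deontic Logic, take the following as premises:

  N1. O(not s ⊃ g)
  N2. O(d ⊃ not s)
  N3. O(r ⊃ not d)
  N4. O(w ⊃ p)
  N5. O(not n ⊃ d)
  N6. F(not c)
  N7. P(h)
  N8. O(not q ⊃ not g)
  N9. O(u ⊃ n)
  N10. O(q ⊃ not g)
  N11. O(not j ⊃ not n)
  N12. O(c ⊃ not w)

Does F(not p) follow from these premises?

No

Premise 4 is O(w ⊃ p), but O(w) is not derivable from the premises, so it does not yield O(p).
No other premise forces O(p). An ideal world satisfying every premise can still have not p true, so F(not p) is not derivable.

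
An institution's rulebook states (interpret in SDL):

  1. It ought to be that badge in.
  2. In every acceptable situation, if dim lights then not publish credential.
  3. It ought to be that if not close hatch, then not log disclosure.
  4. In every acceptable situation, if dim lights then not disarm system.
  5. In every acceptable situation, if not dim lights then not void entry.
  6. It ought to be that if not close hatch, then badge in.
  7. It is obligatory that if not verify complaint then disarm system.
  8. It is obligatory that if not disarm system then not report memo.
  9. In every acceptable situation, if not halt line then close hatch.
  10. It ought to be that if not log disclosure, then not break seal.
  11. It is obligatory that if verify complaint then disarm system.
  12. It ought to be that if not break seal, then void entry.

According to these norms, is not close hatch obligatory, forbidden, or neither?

Forbidden

Premises 11 and 7 are O(verify_complaint → disarm_system) and O(¬verify_complaint → disarm_system); every ideal world satisfies verify_complaint or ¬verify_complaint, so in either case disarm_system holds — hence O(disarm_system).
Premise 4, O(dim_lights → ¬disarm_system), contraposes to O(disarm_system → ¬dim_lights); with O(disarm_system) we get O(¬dim_lights).
With premise 5, O(¬dim_lights → ¬void_entry), the K-axiom yields O(¬void_entry).
Premise 12, O(¬break_seal → void_entry), contraposes to O(¬void_entry → break_seal); with O(¬void_entry) we get O(break_seal).
Premise 10, O(¬log_disclosure → ¬break_seal), contraposes to O(break_seal → log_disclosure); with O(break_seal) we get O(log_disclosure).
Premise 3, O(¬close_hatch → ¬log_disclosure), contraposes to O(log_disclosure → close_hatch); with O(log_disclosure) we get O(close_hatch).
Premises 1, 2, 6, 8, 9 do not contribute to this derivation.
Thus O(close_hatch), which is F(¬close_hatch): ¬close_hatch is forbidden.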